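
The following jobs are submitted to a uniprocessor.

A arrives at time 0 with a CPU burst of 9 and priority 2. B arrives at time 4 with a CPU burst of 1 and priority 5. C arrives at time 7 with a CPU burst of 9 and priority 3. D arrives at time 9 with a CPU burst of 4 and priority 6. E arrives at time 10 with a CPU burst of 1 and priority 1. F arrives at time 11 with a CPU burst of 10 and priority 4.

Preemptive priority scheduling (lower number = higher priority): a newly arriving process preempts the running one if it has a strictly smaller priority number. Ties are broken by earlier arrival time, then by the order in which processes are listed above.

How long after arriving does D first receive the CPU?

Timeline: | A 0-9 | C 9-10 | E 10-11 | C 11-19 | F 19-29 | B 29-30 | D 30-34 |
Completion: A=9  B=30  C=19  D=34  E=11  F=29
Response(D) = first start − arrival = 30 − 9 = 21

21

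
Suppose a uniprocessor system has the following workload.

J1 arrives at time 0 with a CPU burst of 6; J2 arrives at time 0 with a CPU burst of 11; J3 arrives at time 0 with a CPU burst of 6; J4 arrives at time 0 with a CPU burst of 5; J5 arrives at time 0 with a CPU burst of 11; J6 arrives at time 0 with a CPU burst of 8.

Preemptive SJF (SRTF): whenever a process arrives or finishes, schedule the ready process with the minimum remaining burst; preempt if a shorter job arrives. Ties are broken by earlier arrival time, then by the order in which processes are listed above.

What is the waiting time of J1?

Timeline: | J4 0-5 | J1 5-11 | J3 11-17 | J6 17-25 | J2 25-36 | J5 36-47 |
Completion: J1=11  J2=36  J3=17  J4=5  J5=47  J6=25
Turnaround (C−A): J1=11  J2=36  J3=17  J4=5  J5=47  J6=25
Waiting(J1) = turnaround − burst = 11 − 6 = 5

5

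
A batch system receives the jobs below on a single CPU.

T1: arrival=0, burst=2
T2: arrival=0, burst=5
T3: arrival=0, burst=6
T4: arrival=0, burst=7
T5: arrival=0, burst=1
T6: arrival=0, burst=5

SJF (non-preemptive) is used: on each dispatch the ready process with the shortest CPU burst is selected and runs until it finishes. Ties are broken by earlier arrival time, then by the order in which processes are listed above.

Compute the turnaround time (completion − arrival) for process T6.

Schedule: | T5 0-1 | T1 1-3 | T2 3-8 | T6 8-13 | T3 13-19 | T4 19-26 |
Completion: T1=3  T2=8  T3=19  T4=26  T5=1  T6=13
Turnaround (C−A): T1=3  T2=8  T3=19  T4=26  T5=1  T6=13
Turnaround(T6) = completion − arrival = 13 − 0 = 13

13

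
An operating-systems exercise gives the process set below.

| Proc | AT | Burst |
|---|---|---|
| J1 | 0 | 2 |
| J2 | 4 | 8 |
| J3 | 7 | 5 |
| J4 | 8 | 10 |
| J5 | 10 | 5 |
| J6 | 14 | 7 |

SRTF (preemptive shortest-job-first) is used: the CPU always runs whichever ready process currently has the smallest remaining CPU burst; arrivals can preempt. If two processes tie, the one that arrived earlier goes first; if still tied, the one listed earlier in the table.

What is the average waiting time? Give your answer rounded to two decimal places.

6.83

Schedule: | J1 0-2 | idle 2-4 | J2 4-12 | J3 12-17 | J5 17-22 | J6 22-29 | J4 29-39 |
Completion: J1=2  J2=12  J3=17  J4=39  J5=22  J6=29
Waiting times: J1=0, J2=0, J3=5, J4=21, J5=7, J6=8
Average waiting = (0+0+5+21+7+8) / 6 = 41/6 = 6.83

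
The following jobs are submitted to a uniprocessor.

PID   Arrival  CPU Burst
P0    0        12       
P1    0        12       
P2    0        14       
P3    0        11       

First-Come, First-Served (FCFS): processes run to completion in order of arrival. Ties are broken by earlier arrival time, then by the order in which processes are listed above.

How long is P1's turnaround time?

Schedule: | P0 0-12 | P1 12-24 | P2 24-38 | P3 38-49 |
Completion: P0=12  P1=24  P2=38  P3=49
Turnaround(P1) = completion − arrival = 24 − 0 = 24

24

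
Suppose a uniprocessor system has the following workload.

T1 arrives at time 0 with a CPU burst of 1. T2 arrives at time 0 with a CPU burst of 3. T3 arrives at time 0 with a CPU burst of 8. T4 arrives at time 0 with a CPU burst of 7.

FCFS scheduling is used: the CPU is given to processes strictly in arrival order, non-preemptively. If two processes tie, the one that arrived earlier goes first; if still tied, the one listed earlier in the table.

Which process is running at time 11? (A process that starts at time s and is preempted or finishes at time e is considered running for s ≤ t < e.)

T3

Schedule: | T1 0-1 | T2 1-4 | T3 4-12 | T4 12-19 |
Completion: T1=1  T2=4  T3=12  T4=19
Turnaround (C−A): T1=1  T2=4  T3=12  T4=19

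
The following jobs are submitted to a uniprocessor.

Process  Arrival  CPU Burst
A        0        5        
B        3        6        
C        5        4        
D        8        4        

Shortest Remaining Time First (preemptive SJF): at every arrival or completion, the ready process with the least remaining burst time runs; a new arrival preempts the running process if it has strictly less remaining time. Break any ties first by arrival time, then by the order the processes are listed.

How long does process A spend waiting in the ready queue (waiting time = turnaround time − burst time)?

Gantt: | A 0-5 | C 5-9 | D 9-13 | B 13-19 |
Completion: A=5  B=19  C=9  D=13
Turnaround (C−A): A=5  B=16  C=4  D=5
Waiting(A) = turnaround − burst = 5 − 5 = 0

0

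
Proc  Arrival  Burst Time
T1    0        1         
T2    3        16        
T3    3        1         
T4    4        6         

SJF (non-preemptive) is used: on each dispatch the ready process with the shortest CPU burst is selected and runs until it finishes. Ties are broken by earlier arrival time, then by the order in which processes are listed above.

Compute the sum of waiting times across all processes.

7

Timeline: | T1 0-1 | idle 1-3 | T3 3-4 | T4 4-10 | T2 10-26 |
Completion: T1=1  T2=26  T3=4  T4=10
Waiting = turnaround − burst: T1=0, T2=7, T3=0, T4=0
Total waiting = 0 + 7 + 0 + 0 = 7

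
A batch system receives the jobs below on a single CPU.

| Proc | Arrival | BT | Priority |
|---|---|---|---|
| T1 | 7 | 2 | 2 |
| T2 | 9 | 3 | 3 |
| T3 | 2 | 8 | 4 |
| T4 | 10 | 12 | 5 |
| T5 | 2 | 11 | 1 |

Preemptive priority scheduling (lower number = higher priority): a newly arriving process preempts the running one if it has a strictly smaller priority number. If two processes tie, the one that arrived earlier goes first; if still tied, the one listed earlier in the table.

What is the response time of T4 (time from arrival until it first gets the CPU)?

16

Gantt: | idle 0-2 | T5 2-13 | T1 13-15 | T2 15-18 | T3 18-26 | T4 26-38 |
Completion: T1=15  T2=18  T3=26  T4=38  T5=13
Response(T4) = first start − arrival = 26 − 10 = 16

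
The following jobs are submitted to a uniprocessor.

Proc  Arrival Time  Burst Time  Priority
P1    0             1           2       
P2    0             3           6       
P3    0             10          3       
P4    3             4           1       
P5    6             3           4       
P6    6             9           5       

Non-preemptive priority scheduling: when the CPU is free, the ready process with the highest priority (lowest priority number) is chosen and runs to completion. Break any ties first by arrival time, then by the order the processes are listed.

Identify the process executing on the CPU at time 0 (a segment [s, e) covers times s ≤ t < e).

Timeline: | P1 0-1 | P3 1-11 | P4 11-15 | P5 15-18 | P6 18-27 | P2 27-30 |
Completion: P1=1  P2=30  P3=11  P4=15  P5=18  P6=27
Turnaround (C−A): P1=1  P2=30  P3=11  P4=12  P5=12  P6=21

P1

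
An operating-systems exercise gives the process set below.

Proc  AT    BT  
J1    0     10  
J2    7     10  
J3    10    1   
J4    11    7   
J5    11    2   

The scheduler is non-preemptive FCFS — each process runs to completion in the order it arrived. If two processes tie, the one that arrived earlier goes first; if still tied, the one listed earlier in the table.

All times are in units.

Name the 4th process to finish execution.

J4

Gantt: | J1 0-10 | J2 10-20 | J3 20-21 | J4 21-28 | J5 28-30 |
Completion: J1=10  J2=20  J3=21  J4=28  J5=30
Finish order: J1 → J2 → J3 → J4 → J5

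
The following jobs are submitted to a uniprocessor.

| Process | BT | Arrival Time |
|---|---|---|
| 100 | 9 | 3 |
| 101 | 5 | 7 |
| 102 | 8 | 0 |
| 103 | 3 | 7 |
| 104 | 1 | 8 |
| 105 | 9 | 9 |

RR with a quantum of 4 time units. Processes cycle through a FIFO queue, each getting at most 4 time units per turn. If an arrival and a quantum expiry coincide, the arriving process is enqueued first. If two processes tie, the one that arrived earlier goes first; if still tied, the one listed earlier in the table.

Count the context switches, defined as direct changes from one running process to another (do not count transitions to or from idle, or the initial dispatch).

Timeline: | 102 0-4 | 100 4-8 | 102 8-12 | 101 12-16 | 103 16-19 | 104 19-20 | 100 20-24 | 105 24-28 | 101 28-29 | 100 29-30 | 105 30-35 |
Completion: 100=30  101=29  102=12  103=19  104=20  105=35

10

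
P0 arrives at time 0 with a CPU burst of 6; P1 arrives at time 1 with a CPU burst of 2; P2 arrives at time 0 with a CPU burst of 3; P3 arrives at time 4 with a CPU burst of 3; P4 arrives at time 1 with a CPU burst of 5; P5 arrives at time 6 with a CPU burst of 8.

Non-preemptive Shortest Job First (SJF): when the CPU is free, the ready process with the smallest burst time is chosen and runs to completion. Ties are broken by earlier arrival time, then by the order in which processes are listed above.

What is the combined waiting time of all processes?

36

Schedule: | P2 0-3 | P1 3-5 | P3 5-8 | P4 8-13 | P0 13-19 | P5 19-27 |
Completion: P0=19  P1=5  P2=3  P3=8  P4=13  P5=27
Turnaround (C−A): P0=19  P1=4  P2=3  P3=4  P4=12  P5=21
Waiting = turnaround − burst: P0=13, P1=2, P2=0, P3=1, P4=7, P5=13
Total waiting = 13 + 2 + 0 + 1 + 7 + 13 = 36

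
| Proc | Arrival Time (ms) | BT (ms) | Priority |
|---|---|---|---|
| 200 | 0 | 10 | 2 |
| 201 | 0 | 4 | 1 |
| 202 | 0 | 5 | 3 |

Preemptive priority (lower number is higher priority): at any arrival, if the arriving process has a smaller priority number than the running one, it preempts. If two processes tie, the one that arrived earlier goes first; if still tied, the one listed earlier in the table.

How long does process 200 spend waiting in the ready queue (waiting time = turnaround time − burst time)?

4

Timeline: | 201 0-4 | 200 4-14 | 202 14-19 |
Completion: 200=14  201=4  202=19
Waiting(200) = turnaround − burst = 14 − 10 = 4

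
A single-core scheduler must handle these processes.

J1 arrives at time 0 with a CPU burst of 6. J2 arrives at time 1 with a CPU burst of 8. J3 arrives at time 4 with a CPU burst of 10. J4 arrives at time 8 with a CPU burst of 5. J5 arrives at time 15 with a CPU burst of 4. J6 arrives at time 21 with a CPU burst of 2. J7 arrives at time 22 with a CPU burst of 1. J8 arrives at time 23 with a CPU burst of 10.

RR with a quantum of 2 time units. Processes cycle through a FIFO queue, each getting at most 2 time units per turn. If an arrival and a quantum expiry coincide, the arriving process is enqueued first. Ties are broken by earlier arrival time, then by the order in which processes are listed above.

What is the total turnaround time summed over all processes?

148

Schedule: | J1 0-2 | J2 2-4 | J1 4-6 | J3 6-8 | J2 8-10 | J1 10-12 | J4 12-14 | J3 14-16 | J2 16-18 | J4 18-20 | J5 20-22 | J3 22-24 | J2 24-26 | J4 26-27 | J6 27-29 | J7 29-30 | J5 30-32 | J8 32-34 | J3 34-36 | J8 36-38 | J3 38-40 | J8 40-46 |
Completion: J1=12  J2=26  J3=40  J4=27  J5=32  J6=29  J7=30  J8=46
Turnaround = completion − arrival: J1=12, J2=25, J3=36, J4=19, J5=17, J6=8, J7=8, J8=23
Total turnaround = 12 + 25 + 36 + 19 + 17 + 8 + 8 + 23 = 148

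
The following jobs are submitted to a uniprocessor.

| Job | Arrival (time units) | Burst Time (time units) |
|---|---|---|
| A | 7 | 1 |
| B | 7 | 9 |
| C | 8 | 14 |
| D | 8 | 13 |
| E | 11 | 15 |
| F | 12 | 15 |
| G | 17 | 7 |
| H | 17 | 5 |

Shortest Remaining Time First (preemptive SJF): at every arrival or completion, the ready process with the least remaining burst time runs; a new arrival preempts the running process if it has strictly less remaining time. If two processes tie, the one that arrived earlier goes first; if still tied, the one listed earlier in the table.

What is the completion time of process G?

Gantt: | idle 0-7 | A 7-8 | B 8-17 | H 17-22 | G 22-29 | D 29-42 | C 42-56 | E 56-71 | F 71-86 |
Completion: A=8  B=17  C=56  D=42  E=71  F=86  G=29  H=22
Turnaround (C−A): A=1  B=10  C=48  D=34  E=60  F=74  G=12  H=5

29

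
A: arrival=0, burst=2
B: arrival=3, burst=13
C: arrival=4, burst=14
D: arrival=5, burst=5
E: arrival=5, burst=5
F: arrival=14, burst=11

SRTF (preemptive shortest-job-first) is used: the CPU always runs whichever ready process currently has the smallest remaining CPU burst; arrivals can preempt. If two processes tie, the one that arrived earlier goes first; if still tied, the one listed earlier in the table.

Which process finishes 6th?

C

Schedule: | A 0-2 | idle 2-3 | B 3-5 | D 5-10 | E 10-15 | B 15-26 | F 26-37 | C 37-51 |
Completion: A=2  B=26  C=51  D=10  E=15  F=37
Finish order: A → D → E → B → F → C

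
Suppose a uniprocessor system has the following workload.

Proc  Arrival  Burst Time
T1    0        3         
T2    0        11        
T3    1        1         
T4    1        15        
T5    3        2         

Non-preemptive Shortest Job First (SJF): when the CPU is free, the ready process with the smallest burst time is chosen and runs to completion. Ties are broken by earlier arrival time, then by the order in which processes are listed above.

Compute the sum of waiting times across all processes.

Gantt: | T1 0-3 | T3 3-4 | T5 4-6 | T2 6-17 | T4 17-32 |
Completion: T1=3  T2=17  T3=4  T4=32  T5=6
Waiting = turnaround − burst: T1=0, T2=6, T3=2, T4=16, T5=1
Total waiting = 0 + 6 + 2 + 16 + 1 = 25

25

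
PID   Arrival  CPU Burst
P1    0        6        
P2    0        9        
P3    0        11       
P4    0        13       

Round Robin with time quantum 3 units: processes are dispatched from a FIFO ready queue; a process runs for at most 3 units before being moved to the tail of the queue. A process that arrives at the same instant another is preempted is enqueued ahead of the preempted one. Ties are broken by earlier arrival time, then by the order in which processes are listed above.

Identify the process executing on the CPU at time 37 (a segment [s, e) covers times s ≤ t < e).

P4

Timeline: | P1 0-3 | P2 3-6 | P3 6-9 | P4 9-12 | P1 12-15 | P2 15-18 | P3 18-21 | P4 21-24 | P2 24-27 | P3 27-30 | P4 30-33 | P3 33-35 | P4 35-39 |
Completion: P1=15  P2=27  P3=35  P4=39
Turnaround (C−A): P1=15  P2=27  P3=35  P4=39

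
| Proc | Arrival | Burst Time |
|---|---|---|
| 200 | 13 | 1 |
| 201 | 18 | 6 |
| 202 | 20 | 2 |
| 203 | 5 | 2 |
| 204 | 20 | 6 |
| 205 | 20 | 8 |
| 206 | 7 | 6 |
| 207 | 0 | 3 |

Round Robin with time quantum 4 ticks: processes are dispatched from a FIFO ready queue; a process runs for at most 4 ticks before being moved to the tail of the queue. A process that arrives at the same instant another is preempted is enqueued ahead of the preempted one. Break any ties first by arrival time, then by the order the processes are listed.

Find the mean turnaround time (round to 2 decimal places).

8.50

Schedule: | 207 0-3 | idle 3-5 | 203 5-7 | 206 7-13 | 200 13-14 | idle 14-18 | 201 18-22 | 202 22-24 | 204 24-28 | 205 28-32 | 201 32-34 | 204 34-36 | 205 36-40 |
Completion: 200=14  201=34  202=24  203=7  204=36  205=40  206=13  207=3
Turnaround (C−A): 200=1  201=16  202=4  203=2  204=16  205=20  206=6  207=3
Turnaround times: 200=1, 201=16, 202=4, 203=2, 204=16, 205=20, 206=6, 207=3
Average turnaround = (1+16+4+2+16+20+6+3) / 8 = 68/8 = 8.50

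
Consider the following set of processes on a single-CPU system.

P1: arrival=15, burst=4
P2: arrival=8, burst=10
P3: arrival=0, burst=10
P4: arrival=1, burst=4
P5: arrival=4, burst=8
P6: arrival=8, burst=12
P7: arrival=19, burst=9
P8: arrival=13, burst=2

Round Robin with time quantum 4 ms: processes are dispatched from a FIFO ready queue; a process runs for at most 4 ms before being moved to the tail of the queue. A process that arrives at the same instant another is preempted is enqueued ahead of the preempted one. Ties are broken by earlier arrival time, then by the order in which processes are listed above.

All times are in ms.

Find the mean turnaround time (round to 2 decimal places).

29.88

Timeline: | P3 0-4 | P4 4-8 | P5 8-12 | P3 12-16 | P2 16-20 | P6 20-24 | P5 24-28 | P8 28-30 | P1 30-34 | P3 34-36 | P7 36-40 | P2 40-44 | P6 44-48 | P7 48-52 | P2 52-54 | P6 54-58 | P7 58-59 |
Completion: P1=34  P2=54  P3=36  P4=8  P5=28  P6=58  P7=59  P8=30
Turnaround times: P1=19, P2=46, P3=36, P4=7, P5=24, P6=50, P7=40, P8=17
Average turnaround = (19+46+36+7+24+50+40+17) / 8 = 239/8 = 29.88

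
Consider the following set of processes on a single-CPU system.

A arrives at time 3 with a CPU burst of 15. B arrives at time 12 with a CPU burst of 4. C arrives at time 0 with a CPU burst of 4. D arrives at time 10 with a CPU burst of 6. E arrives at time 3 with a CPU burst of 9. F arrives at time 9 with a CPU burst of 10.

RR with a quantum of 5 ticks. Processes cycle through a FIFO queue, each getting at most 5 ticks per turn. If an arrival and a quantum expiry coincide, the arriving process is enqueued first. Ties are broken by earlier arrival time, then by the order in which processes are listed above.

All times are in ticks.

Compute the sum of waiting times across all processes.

Gantt: | C 0-4 | A 4-9 | E 9-14 | F 14-19 | A 19-24 | D 24-29 | B 29-33 | E 33-37 | F 37-42 | A 42-47 | D 47-48 |
Completion: A=47  B=33  C=4  D=48  E=37  F=42
Turnaround (C−A): A=44  B=21  C=4  D=38  E=34  F=33
Waiting = turnaround − burst: A=29, B=17, C=0, D=32, E=25, F=23
Total waiting = 29 + 17 + 0 + 32 + 25 + 23 = 126

126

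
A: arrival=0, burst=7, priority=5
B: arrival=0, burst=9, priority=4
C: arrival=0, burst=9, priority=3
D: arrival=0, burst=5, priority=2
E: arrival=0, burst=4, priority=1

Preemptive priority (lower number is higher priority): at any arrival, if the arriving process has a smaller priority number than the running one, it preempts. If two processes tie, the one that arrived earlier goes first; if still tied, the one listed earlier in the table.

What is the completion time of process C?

Gantt: | E 0-4 | D 4-9 | C 9-18 | B 18-27 | A 27-34 |
Completion: A=34  B=27  C=18  D=9  E=4
Turnaround (C−A): A=34  B=27  C=18  D=9  E=4

18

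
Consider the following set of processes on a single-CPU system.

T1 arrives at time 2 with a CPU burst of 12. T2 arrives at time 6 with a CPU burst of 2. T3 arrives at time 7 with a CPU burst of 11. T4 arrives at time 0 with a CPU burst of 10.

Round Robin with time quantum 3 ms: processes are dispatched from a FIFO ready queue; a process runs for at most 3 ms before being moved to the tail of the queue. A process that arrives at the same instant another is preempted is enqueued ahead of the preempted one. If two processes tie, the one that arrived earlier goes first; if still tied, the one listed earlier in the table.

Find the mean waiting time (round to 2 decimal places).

Timeline: | T4 0-3 | T1 3-6 | T4 6-9 | T2 9-11 | T1 11-14 | T3 14-17 | T4 17-20 | T1 20-23 | T3 23-26 | T4 26-27 | T1 27-30 | T3 30-35 |
Completion: T1=30  T2=11  T3=35  T4=27
Turnaround (C−A): T1=28  T2=5  T3=28  T4=27
Waiting times: T1=16, T2=3, T3=17, T4=17
Average waiting = (16+3+17+17) / 4 = 53/4 = 13.25

13.25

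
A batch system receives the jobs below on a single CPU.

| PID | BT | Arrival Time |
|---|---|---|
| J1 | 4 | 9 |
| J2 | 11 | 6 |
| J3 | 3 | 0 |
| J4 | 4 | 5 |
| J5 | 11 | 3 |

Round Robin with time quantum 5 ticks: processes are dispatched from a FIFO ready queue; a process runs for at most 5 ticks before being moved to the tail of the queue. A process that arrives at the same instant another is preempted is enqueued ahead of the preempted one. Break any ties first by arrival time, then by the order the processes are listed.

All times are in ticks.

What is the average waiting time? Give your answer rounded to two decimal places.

Timeline: | J3 0-3 | J5 3-8 | J4 8-12 | J2 12-17 | J5 17-22 | J1 22-26 | J2 26-31 | J5 31-32 | J2 32-33 |
Completion: J1=26  J2=33  J3=3  J4=12  J5=32
Turnaround (C−A): J1=17  J2=27  J3=3  J4=7  J5=29
Waiting times: J1=13, J2=16, J3=0, J4=3, J5=18
Average waiting = (13+16+0+3+18) / 5 = 50/5 = 10.00

10.00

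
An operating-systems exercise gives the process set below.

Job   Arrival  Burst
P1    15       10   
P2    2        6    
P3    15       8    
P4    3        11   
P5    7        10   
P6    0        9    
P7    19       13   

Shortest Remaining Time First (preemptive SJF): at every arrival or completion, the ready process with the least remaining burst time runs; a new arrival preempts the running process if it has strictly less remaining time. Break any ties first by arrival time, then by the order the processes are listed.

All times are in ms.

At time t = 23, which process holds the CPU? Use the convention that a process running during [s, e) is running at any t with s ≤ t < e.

P5

Gantt: | P6 0-2 | P2 2-8 | P6 8-15 | P3 15-23 | P5 23-33 | P1 33-43 | P4 43-54 | P7 54-67 |
Completion: P1=43  P2=8  P3=23  P4=54  P5=33  P6=15  P7=67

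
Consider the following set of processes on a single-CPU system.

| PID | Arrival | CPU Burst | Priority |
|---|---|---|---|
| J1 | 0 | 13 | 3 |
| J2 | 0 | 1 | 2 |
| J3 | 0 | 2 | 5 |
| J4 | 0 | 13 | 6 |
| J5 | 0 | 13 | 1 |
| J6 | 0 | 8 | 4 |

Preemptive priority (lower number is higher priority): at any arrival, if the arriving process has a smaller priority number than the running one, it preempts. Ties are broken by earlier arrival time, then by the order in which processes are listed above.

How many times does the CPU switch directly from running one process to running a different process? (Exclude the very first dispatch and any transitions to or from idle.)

5

Timeline: | J5 0-13 | J2 13-14 | J1 14-27 | J6 27-35 | J3 35-37 | J4 37-50 |
Completion: J1=27  J2=14  J3=37  J4=50  J5=13  J6=35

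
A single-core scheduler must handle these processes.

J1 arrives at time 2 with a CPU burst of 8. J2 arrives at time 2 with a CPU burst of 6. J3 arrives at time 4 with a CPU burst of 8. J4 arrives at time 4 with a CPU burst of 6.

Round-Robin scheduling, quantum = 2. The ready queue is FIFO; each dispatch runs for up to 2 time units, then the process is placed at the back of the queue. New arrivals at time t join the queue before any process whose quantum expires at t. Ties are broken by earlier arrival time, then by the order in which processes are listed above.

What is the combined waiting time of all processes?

66

Timeline: | idle 0-2 | J1 2-4 | J2 4-6 | J3 6-8 | J4 8-10 | J1 10-12 | J2 12-14 | J3 14-16 | J4 16-18 | J1 18-20 | J2 20-22 | J3 22-24 | J4 24-26 | J1 26-28 | J3 28-30 |
Completion: J1=28  J2=22  J3=30  J4=26
Waiting = turnaround − burst: J1=18, J2=14, J3=18, J4=16
Total waiting = 18 + 14 + 18 + 16 = 66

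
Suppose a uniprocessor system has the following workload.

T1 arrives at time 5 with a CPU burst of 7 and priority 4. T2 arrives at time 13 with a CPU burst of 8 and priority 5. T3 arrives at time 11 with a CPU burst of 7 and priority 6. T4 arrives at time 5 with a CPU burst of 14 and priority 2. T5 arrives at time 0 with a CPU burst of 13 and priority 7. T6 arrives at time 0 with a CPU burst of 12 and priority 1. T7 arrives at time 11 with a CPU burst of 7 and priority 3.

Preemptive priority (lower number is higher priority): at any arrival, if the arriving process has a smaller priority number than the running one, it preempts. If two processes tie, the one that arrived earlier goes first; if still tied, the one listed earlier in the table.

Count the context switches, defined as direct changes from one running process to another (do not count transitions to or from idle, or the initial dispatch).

Schedule: | T6 0-12 | T4 12-26 | T7 26-33 | T1 33-40 | T2 40-48 | T3 48-55 | T5 55-68 |
Completion: T1=40  T2=48  T3=55  T4=26  T5=68  T6=12  T7=33
Turnaround (C−A): T1=35  T2=35  T3=44  T4=21  T5=68  T6=12  T7=22

6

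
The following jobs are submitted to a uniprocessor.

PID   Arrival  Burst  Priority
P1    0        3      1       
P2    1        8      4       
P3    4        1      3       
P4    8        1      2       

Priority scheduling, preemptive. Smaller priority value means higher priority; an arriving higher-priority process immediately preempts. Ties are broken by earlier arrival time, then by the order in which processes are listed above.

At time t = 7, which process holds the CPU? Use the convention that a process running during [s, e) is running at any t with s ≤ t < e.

P2

Schedule: | P1 0-3 | P2 3-4 | P3 4-5 | P2 5-8 | P4 8-9 | P2 9-13 |
Completion: P1=3  P2=13  P3=5  P4=9
Turnaround (C−A): P1=3  P2=12  P3=1  P4=1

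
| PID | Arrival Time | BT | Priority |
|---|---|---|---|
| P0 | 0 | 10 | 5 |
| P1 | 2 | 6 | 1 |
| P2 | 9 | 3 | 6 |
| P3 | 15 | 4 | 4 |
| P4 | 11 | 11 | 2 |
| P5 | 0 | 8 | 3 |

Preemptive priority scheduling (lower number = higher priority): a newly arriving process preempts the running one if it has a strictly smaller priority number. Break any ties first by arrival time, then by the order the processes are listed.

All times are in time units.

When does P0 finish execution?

Timeline: | P5 0-2 | P1 2-8 | P5 8-11 | P4 11-22 | P5 22-25 | P3 25-29 | P0 29-39 | P2 39-42 |
Completion: P0=39  P1=8  P2=42  P3=29  P4=22  P5=25
Turnaround (C−A): P0=39  P1=6  P2=33  P3=14  P4=11  P5=25

39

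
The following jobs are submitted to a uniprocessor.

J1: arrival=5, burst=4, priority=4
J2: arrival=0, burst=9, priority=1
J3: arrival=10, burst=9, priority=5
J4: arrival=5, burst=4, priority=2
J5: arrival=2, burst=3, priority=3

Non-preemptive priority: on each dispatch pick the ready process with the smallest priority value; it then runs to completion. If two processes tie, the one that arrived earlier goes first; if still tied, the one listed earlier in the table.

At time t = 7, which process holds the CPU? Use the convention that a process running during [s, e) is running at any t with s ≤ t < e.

Schedule: | J2 0-9 | J4 9-13 | J5 13-16 | J1 16-20 | J3 20-29 |
Completion: J1=20  J2=9  J3=29  J4=13  J5=16
Turnaround (C−A): J1=15  J2=9  J3=19  J4=8  J5=14

J2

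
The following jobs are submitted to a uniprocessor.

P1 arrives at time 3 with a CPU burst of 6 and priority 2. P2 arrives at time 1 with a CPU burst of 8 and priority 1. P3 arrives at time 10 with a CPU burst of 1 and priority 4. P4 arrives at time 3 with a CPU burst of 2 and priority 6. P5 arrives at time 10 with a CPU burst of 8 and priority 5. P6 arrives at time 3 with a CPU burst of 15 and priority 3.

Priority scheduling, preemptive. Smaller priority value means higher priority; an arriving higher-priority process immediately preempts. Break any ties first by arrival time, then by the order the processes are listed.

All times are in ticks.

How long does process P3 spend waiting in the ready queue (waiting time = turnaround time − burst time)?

20

Schedule: | idle 0-1 | P2 1-9 | P1 9-15 | P6 15-30 | P3 30-31 | P5 31-39 | P4 39-41 |
Completion: P1=15  P2=9  P3=31  P4=41  P5=39  P6=30
Waiting(P3) = turnaround − burst = 21 − 1 = 20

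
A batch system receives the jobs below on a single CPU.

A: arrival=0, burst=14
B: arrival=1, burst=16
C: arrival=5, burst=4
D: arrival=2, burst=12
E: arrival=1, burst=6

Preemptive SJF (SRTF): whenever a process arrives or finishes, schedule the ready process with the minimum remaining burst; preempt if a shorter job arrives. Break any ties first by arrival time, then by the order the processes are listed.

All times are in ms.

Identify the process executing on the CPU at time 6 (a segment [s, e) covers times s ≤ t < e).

Gantt: | A 0-1 | E 1-7 | C 7-11 | D 11-23 | A 23-36 | B 36-52 |
Completion: A=36  B=52  C=11  D=23  E=7

E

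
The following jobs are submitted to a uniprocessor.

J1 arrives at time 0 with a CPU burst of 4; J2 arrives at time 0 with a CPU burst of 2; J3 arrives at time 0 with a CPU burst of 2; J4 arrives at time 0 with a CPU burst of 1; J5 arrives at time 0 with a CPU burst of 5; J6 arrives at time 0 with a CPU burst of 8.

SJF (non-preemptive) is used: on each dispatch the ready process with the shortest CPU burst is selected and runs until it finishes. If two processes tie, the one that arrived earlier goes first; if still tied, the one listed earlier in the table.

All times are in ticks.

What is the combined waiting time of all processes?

Schedule: | J4 0-1 | J2 1-3 | J3 3-5 | J1 5-9 | J5 9-14 | J6 14-22 |
Completion: J1=9  J2=3  J3=5  J4=1  J5=14  J6=22
Turnaround (C−A): J1=9  J2=3  J3=5  J4=1  J5=14  J6=22
Waiting = turnaround − burst: J1=5, J2=1, J3=3, J4=0, J5=9, J6=14
Total waiting = 5 + 1 + 3 + 0 + 9 + 14 = 32

32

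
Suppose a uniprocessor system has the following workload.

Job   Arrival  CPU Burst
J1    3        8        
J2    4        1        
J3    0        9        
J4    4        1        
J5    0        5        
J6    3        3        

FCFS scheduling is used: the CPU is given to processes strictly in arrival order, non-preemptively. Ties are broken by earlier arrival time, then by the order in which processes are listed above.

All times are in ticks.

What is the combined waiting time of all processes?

82

Gantt: | J3 0-9 | J5 9-14 | J1 14-22 | J6 22-25 | J2 25-26 | J4 26-27 |
Completion: J1=22  J2=26  J3=9  J4=27  J5=14  J6=25
Turnaround (C−A): J1=19  J2=22  J3=9  J4=23  J5=14  J6=22
Waiting = turnaround − burst: J1=11, J2=21, J3=0, J4=22, J5=9, J6=19
Total waiting = 11 + 21 + 0 + 22 + 9 + 19 = 82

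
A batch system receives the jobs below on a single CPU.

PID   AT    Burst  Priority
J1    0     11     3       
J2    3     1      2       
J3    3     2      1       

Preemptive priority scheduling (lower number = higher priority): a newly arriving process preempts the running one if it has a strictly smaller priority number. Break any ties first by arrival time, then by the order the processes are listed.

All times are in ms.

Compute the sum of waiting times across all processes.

Timeline: | J1 0-3 | J3 3-5 | J2 5-6 | J1 6-14 |
Completion: J1=14  J2=6  J3=5
Turnaround (C−A): J1=14  J2=3  J3=2
Waiting = turnaround − burst: J1=3, J2=2, J3=0
Total waiting = 3 + 2 + 0 = 5

5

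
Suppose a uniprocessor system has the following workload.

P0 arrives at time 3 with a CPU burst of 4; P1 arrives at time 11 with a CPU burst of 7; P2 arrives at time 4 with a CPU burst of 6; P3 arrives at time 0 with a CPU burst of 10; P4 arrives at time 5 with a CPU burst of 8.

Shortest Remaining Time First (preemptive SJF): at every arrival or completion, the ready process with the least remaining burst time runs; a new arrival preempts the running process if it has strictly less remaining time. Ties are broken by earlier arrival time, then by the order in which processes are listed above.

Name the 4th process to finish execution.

Schedule: | P3 0-3 | P0 3-7 | P2 7-13 | P3 13-20 | P1 20-27 | P4 27-35 |
Completion: P0=7  P1=27  P2=13  P3=20  P4=35
Finish order: P0 → P2 → P3 → P1 → P4

P1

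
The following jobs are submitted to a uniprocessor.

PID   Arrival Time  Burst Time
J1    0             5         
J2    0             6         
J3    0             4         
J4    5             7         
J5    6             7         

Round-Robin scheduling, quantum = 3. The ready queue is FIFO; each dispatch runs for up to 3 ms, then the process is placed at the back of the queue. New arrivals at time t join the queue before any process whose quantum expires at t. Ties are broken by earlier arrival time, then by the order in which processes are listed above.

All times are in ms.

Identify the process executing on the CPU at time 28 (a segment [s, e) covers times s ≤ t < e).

Schedule: | J1 0-3 | J2 3-6 | J3 6-9 | J1 9-11 | J4 11-14 | J5 14-17 | J2 17-20 | J3 20-21 | J4 21-24 | J5 24-27 | J4 27-28 | J5 28-29 |
Completion: J1=11  J2=20  J3=21  J4=28  J5=29

J5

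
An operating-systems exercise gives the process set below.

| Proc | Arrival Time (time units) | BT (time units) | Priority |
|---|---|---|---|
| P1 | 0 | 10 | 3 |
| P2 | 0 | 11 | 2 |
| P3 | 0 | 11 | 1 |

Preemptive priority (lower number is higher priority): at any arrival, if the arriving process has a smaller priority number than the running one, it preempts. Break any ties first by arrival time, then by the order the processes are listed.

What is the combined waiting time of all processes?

33

Gantt: | P3 0-11 | P2 11-22 | P1 22-32 |
Completion: P1=32  P2=22  P3=11
Waiting = turnaround − burst: P1=22, P2=11, P3=0
Total waiting = 22 + 11 + 0 = 33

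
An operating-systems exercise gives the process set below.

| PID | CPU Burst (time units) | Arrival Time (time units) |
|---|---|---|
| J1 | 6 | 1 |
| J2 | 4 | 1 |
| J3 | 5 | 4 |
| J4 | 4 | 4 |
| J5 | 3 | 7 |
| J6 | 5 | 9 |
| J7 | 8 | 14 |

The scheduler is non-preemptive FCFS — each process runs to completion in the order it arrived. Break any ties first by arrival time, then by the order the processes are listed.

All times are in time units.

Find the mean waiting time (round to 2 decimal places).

Timeline: | idle 0-1 | J1 1-7 | J2 7-11 | J3 11-16 | J4 16-20 | J5 20-23 | J6 23-28 | J7 28-36 |
Completion: J1=7  J2=11  J3=16  J4=20  J5=23  J6=28  J7=36
Turnaround (C−A): J1=6  J2=10  J3=12  J4=16  J5=16  J6=19  J7=22
Waiting times: J1=0, J2=6, J3=7, J4=12, J5=13, J6=14, J7=14
Average waiting = (0+6+7+12+13+14+14) / 7 = 66/7 = 9.43

9.43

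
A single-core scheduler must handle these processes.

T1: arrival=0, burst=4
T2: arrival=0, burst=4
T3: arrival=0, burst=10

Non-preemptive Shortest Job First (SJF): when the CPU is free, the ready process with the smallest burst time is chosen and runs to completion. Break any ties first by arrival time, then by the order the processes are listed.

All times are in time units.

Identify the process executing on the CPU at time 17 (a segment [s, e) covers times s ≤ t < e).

T3

Gantt: | T1 0-4 | T2 4-8 | T3 8-18 |
Completion: T1=4  T2=8  T3=18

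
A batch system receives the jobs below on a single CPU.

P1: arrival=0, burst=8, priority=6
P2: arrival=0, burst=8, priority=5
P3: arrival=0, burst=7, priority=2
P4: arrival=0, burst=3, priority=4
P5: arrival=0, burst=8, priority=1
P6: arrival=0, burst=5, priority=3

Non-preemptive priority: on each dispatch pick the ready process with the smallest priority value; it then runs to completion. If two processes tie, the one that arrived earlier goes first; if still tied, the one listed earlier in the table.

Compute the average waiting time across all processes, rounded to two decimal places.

Schedule: | P5 0-8 | P3 8-15 | P6 15-20 | P4 20-23 | P2 23-31 | P1 31-39 |
Completion: P1=39  P2=31  P3=15  P4=23  P5=8  P6=20
Waiting times: P1=31, P2=23, P3=8, P4=20, P5=0, P6=15
Average waiting = (31+23+8+20+0+15) / 6 = 97/6 = 16.17

16.17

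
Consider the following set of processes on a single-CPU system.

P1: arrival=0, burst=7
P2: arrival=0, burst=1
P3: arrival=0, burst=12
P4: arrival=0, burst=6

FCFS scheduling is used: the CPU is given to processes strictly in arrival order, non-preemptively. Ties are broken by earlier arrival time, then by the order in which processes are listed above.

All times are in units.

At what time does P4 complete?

26

Schedule: | P1 0-7 | P2 7-8 | P3 8-20 | P4 20-26 |
Completion: P1=7  P2=8  P3=20  P4=26
Turnaround (C−A): P1=7  P2=8  P3=20  P4=26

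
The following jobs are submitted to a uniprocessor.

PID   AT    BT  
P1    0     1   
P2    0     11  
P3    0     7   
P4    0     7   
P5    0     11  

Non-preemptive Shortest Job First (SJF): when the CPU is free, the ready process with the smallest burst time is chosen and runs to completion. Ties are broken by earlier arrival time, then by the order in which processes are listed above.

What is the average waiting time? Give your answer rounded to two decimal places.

Timeline: | P1 0-1 | P3 1-8 | P4 8-15 | P2 15-26 | P5 26-37 |
Completion: P1=1  P2=26  P3=8  P4=15  P5=37
Waiting times: P1=0, P2=15, P3=1, P4=8, P5=26
Average waiting = (0+15+1+8+26) / 5 = 50/5 = 10.00

10.00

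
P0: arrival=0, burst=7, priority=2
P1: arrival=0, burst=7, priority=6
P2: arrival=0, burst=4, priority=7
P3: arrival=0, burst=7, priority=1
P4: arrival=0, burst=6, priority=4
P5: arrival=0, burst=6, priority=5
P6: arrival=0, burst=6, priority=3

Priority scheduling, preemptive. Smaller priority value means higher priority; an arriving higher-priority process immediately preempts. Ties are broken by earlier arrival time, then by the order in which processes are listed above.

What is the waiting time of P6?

14

Gantt: | P3 0-7 | P0 7-14 | P6 14-20 | P4 20-26 | P5 26-32 | P1 32-39 | P2 39-43 |
Completion: P0=14  P1=39  P2=43  P3=7  P4=26  P5=32  P6=20
Turnaround (C−A): P0=14  P1=39  P2=43  P3=7  P4=26  P5=32  P6=20
Waiting(P6) = turnaround − burst = 20 − 6 = 14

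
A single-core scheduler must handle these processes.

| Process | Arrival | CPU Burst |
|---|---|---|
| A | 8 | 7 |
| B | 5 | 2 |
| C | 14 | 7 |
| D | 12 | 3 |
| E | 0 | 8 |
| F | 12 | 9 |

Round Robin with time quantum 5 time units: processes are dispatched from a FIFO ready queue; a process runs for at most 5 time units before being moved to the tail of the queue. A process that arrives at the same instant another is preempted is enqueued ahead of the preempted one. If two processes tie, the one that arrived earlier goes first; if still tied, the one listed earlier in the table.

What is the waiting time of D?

3

Gantt: | E 0-5 | B 5-7 | E 7-10 | A 10-15 | D 15-18 | F 18-23 | C 23-28 | A 28-30 | F 30-34 | C 34-36 |
Completion: A=30  B=7  C=36  D=18  E=10  F=34
Turnaround (C−A): A=22  B=2  C=22  D=6  E=10  F=22
Waiting(D) = turnaround − burst = 6 − 3 = 3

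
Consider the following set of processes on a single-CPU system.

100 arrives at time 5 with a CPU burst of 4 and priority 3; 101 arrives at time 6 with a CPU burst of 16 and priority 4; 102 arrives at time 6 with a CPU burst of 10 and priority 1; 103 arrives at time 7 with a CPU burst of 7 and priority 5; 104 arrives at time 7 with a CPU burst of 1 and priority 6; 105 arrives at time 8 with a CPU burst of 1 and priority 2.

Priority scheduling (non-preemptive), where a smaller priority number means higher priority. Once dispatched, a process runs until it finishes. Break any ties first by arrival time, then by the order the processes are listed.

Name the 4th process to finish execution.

Gantt: | idle 0-5 | 100 5-9 | 102 9-19 | 105 19-20 | 101 20-36 | 103 36-43 | 104 43-44 |
Completion: 100=9  101=36  102=19  103=43  104=44  105=20
Turnaround (C−A): 100=4  101=30  102=13  103=36  104=37  105=12
Finish order: 100 → 102 → 105 → 101 → 103 → 104

101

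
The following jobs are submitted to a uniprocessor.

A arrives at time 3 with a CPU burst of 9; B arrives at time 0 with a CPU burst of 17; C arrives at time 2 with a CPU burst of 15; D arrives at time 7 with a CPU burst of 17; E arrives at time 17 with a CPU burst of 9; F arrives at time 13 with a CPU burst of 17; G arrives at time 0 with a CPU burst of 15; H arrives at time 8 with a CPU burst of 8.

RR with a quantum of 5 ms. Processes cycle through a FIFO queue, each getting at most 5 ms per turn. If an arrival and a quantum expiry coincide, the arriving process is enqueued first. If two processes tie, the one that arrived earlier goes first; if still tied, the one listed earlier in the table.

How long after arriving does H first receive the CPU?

Timeline: | B 0-5 | G 5-10 | C 10-15 | A 15-20 | B 20-25 | D 25-30 | H 30-35 | G 35-40 | F 40-45 | C 45-50 | E 50-55 | A 55-59 | B 59-64 | D 64-69 | H 69-72 | G 72-77 | F 77-82 | C 82-87 | E 87-91 | B 91-93 | D 93-98 | F 98-103 | D 103-105 | F 105-107 |
Completion: A=59  B=93  C=87  D=105  E=91  F=107  G=77  H=72
Response(H) = first start − arrival = 30 − 8 = 22

22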